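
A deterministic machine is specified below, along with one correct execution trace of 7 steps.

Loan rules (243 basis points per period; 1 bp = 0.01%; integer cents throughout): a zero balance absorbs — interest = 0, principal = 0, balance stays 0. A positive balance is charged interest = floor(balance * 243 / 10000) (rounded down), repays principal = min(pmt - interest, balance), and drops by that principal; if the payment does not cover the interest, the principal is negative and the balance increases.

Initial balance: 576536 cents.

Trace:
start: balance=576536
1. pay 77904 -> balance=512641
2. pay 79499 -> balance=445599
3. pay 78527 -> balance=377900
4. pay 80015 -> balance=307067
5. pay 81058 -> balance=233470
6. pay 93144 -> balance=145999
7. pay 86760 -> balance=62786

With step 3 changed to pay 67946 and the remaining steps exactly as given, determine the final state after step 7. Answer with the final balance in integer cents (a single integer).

74436

(re-executing from step 3 with the substitution; state before step 3: balance=445599)
3. pay 67946 -> balance=388481
4. pay 80015 -> balance=317906
5. pay 81058 -> balance=244573
6. pay 93144 -> balance=157372
7. pay 86760 -> balance=74436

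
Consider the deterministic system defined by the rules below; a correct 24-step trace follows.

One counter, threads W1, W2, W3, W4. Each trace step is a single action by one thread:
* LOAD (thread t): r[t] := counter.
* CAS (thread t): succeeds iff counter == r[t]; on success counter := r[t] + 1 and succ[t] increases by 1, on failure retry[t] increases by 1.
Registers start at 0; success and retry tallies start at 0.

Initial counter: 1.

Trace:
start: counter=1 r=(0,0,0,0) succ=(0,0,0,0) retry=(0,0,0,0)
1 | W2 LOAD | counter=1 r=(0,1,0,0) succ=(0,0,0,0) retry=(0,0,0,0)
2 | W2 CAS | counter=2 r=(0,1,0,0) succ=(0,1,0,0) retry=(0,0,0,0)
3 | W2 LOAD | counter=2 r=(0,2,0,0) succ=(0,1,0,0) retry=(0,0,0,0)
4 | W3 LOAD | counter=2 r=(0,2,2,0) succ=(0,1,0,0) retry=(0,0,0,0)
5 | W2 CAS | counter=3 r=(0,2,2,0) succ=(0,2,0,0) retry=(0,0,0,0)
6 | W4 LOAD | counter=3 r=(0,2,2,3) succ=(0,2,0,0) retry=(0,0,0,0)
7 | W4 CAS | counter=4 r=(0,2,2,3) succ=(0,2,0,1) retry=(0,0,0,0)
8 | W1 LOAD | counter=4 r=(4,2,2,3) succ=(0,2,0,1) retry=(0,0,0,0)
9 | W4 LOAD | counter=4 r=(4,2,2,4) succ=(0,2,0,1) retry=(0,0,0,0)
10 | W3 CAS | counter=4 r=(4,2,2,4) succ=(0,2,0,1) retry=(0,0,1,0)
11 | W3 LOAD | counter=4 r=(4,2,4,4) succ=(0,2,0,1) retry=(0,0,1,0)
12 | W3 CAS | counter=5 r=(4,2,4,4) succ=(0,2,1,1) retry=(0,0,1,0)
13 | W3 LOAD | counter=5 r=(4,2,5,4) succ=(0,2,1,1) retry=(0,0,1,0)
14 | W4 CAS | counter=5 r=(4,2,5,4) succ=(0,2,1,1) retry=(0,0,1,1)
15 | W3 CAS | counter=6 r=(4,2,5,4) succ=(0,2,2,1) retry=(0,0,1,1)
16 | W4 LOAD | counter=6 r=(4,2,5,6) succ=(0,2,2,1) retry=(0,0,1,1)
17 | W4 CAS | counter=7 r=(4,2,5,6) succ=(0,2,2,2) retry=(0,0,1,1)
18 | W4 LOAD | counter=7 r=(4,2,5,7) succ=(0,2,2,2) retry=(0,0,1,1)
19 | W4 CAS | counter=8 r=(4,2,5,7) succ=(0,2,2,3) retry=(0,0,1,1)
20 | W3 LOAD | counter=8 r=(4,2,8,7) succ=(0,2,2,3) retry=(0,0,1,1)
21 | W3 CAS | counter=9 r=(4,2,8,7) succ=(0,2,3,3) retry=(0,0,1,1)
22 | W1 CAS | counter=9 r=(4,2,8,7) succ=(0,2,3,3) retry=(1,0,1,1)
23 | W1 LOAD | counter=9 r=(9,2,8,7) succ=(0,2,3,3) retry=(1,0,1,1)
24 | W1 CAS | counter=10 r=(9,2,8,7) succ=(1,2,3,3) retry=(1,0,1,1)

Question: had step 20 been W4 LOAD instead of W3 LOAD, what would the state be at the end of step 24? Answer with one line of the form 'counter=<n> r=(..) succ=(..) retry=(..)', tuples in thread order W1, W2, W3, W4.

counter=9 r=(8,2,5,8) succ=(1,2,2,3) retry=(1,0,2,1)

(re-executing from step 20 with the substitution; state before step 20: counter=8 r=(4,2,5,7) succ=(0,2,2,3) retry=(0,0,1,1))
20 | W4 LOAD | counter=8 r=(4,2,5,8) succ=(0,2,2,3) retry=(0,0,1,1)
21 | W3 CAS | counter=8 r=(4,2,5,8) succ=(0,2,2,3) retry=(0,0,2,1)
22 | W1 CAS | counter=8 r=(4,2,5,8) succ=(0,2,2,3) retry=(1,0,2,1)
23 | W1 LOAD | counter=8 r=(8,2,5,8) succ=(0,2,2,3) retry=(1,0,2,1)
24 | W1 CAS | counter=9 r=(8,2,5,8) succ=(1,2,2,3) retry=(1,0,2,1)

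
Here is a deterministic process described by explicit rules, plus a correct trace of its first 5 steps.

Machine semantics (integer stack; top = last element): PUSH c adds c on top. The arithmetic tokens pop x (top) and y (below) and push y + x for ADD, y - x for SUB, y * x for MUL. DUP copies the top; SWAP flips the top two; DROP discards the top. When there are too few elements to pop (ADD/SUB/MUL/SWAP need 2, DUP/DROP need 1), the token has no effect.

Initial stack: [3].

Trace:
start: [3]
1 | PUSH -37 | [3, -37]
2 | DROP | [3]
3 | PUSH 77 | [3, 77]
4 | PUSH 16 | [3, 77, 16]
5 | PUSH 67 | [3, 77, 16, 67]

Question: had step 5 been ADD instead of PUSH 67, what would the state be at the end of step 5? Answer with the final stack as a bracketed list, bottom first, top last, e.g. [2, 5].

[3, 93]

(re-executing from step 5 with the substitution; state before step 5: [3, 77, 16])
5 | ADD | [3, 93]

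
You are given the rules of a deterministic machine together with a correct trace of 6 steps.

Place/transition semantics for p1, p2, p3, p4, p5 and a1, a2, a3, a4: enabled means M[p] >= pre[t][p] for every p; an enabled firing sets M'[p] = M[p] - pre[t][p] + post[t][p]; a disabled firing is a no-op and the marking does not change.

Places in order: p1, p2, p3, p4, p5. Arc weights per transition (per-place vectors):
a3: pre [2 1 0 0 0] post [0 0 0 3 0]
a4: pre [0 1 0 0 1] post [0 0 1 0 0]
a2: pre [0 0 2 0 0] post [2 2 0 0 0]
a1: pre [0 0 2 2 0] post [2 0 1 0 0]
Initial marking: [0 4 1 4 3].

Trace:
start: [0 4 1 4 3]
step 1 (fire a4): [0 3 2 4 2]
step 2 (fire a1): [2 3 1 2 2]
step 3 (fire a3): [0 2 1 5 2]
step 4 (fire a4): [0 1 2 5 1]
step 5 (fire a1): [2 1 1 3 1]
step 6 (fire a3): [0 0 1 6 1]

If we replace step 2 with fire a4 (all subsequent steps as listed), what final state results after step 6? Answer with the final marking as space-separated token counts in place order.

(re-executing from step 2 with the substitution; state before step 2: [0 3 2 4 2])
step 2 (fire a4): [0 2 3 4 1]
step 3 (fire a3): [0 2 3 4 1]
step 4 (fire a4): [0 1 4 4 0]
step 5 (fire a1): [2 1 3 2 0]
step 6 (fire a3): [0 0 3 5 0]

0 0 3 5 0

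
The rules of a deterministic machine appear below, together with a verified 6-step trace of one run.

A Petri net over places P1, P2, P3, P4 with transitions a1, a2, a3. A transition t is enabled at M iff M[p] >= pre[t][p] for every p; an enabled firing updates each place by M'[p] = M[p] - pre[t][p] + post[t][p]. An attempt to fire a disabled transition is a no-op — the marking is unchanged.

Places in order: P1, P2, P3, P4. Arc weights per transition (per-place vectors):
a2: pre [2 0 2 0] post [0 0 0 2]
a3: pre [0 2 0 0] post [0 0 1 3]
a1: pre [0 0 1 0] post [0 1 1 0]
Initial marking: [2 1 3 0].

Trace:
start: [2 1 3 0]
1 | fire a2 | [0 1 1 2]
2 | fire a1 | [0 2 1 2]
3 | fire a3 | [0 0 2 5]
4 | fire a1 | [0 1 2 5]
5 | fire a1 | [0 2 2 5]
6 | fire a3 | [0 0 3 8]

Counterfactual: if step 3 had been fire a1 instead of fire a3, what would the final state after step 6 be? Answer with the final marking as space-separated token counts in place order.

(re-executing from step 3 with the substitution; state before step 3: [0 2 1 2])
3 | fire a1 | [0 3 1 2]
4 | fire a1 | [0 4 1 2]
5 | fire a1 | [0 5 1 2]
6 | fire a3 | [0 3 2 5]

0 3 2 5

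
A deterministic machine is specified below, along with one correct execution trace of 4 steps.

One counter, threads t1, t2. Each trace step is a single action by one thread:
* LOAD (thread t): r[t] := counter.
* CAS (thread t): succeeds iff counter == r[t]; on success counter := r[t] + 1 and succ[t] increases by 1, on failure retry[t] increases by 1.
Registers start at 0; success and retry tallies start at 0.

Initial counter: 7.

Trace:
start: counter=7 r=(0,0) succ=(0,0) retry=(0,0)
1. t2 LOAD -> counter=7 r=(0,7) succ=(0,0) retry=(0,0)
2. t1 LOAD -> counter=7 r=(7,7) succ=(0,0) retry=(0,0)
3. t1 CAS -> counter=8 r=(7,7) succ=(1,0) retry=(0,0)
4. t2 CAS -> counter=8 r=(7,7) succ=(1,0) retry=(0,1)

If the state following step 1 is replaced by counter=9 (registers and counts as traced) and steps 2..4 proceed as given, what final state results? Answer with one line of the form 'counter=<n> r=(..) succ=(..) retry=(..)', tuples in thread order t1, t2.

counter=10 r=(9,7) succ=(1,0) retry=(0,1)

state after step 1 := counter=9 r=(0,7) succ=(0,0) retry=(0,0)
2. t1 LOAD -> counter=9 r=(9,7) succ=(0,0) retry=(0,0)
3. t1 CAS -> counter=10 r=(9,7) succ=(1,0) retry=(0,0)
4. t2 CAS -> counter=10 r=(9,7) succ=(1,0) retry=(0,1)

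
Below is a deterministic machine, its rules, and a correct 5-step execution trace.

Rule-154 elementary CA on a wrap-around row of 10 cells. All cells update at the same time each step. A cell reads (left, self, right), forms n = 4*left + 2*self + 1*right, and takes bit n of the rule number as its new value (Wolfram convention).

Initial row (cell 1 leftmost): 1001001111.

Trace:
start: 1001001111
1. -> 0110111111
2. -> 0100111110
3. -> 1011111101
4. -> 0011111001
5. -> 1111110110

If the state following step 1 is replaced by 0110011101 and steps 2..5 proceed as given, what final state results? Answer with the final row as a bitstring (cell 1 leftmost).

state after step 1 := 0110011101
2. -> 0101111000
3. -> 1001110100
4. -> 0111100011
5. -> 0111010110

0111010110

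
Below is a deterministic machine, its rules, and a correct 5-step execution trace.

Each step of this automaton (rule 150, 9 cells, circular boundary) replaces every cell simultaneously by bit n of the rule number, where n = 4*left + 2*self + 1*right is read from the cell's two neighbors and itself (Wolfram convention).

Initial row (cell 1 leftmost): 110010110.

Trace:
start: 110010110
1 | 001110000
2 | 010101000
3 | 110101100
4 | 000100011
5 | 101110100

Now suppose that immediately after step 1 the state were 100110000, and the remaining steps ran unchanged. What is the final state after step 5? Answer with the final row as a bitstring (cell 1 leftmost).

state after step 1 := 100110000
2 | 111001001
3 | 110111110
4 | 000011100
5 | 000101010

000101010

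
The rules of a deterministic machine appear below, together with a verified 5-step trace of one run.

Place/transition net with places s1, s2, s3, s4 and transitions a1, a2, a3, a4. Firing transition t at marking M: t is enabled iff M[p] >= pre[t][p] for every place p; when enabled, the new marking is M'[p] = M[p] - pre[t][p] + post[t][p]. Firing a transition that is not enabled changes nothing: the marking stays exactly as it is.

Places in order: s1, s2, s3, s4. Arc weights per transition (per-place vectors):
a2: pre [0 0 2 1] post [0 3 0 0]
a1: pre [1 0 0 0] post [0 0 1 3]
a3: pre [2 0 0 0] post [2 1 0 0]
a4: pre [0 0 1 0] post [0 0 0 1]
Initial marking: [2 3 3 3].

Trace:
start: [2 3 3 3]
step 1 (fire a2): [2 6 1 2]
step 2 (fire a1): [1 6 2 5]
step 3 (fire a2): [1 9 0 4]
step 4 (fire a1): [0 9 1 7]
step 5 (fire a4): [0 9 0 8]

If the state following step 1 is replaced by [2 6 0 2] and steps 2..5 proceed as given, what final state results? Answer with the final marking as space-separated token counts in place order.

0 6 1 9

state after step 1 := [2 6 0 2]
step 2 (fire a1): [1 6 1 5]
step 3 (fire a2): [1 6 1 5]
step 4 (fire a1): [0 6 2 8]
step 5 (fire a4): [0 6 1 9]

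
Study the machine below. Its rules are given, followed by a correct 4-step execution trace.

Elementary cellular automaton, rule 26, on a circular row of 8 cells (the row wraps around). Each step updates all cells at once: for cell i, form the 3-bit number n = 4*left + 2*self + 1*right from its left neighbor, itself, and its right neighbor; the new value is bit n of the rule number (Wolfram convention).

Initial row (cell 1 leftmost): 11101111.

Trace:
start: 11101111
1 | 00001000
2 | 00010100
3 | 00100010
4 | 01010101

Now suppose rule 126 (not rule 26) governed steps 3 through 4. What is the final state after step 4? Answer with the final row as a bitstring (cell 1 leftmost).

01100011

(re-executing steps 3..4 under rule 126; state before step 3: 00010100)
3 | 00111110
4 | 01100011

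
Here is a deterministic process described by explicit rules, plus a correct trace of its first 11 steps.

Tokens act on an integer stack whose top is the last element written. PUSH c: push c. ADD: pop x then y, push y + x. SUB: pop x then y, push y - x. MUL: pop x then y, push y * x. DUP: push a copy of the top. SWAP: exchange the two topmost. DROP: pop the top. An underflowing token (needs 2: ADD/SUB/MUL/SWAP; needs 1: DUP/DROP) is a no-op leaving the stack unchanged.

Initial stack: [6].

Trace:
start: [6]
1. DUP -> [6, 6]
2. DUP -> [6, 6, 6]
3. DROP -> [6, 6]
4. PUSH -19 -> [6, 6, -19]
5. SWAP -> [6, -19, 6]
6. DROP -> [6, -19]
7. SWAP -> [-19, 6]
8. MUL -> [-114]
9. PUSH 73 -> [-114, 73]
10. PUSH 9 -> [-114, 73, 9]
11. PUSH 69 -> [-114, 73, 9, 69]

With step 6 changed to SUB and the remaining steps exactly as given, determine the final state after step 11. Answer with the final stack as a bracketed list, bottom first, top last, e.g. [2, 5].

[-150, 73, 9, 69]

(re-executing from step 6 with the substitution; state before step 6: [6, -19, 6])
6. SUB -> [6, -25]
7. SWAP -> [-25, 6]
8. MUL -> [-150]
9. PUSH 73 -> [-150, 73]
10. PUSH 9 -> [-150, 73, 9]
11. PUSH 69 -> [-150, 73, 9, 69]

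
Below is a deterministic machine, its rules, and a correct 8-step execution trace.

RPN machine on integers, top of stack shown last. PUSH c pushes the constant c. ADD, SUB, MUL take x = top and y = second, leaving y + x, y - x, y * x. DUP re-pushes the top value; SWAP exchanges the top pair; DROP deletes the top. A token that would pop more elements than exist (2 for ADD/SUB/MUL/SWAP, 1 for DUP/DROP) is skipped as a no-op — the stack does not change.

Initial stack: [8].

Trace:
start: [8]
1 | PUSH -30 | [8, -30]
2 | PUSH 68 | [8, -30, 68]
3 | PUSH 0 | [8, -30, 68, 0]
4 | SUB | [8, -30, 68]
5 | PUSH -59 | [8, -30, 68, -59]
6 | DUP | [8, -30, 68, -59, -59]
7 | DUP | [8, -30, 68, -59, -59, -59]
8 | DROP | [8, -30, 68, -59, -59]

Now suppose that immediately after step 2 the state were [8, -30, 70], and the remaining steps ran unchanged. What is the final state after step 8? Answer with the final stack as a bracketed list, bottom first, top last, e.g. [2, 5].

[8, -30, 70, -59, -59]

state after step 2 := [8, -30, 70]
3 | PUSH 0 | [8, -30, 70, 0]
4 | SUB | [8, -30, 70]
5 | PUSH -59 | [8, -30, 70, -59]
6 | DUP | [8, -30, 70, -59, -59]
7 | DUP | [8, -30, 70, -59, -59, -59]
8 | DROP | [8, -30, 70, -59, -59]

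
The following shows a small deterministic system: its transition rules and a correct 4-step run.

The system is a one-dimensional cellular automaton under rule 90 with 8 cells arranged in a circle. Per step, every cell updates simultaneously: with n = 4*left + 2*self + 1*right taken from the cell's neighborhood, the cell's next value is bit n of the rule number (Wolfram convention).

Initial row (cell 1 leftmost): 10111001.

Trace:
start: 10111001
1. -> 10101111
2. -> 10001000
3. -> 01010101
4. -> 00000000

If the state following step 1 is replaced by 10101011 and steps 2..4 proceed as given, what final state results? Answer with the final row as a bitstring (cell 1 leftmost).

state after step 1 := 10101011
2. -> 10000010
3. -> 01000100
4. -> 10101010

10101010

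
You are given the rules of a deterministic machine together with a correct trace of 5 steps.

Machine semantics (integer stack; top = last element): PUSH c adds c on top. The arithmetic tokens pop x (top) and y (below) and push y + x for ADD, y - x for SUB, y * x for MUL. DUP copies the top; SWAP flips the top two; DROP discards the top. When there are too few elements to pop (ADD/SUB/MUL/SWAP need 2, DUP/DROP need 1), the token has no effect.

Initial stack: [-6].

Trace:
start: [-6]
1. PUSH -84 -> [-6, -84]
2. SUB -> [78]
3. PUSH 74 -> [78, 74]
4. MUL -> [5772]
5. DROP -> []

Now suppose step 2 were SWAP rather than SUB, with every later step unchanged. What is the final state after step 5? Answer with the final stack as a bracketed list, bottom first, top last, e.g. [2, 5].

(re-executing from step 2 with the substitution; state before step 2: [-6, -84])
2. SWAP -> [-84, -6]
3. PUSH 74 -> [-84, -6, 74]
4. MUL -> [-84, -444]
5. DROP -> [-84]

[-84]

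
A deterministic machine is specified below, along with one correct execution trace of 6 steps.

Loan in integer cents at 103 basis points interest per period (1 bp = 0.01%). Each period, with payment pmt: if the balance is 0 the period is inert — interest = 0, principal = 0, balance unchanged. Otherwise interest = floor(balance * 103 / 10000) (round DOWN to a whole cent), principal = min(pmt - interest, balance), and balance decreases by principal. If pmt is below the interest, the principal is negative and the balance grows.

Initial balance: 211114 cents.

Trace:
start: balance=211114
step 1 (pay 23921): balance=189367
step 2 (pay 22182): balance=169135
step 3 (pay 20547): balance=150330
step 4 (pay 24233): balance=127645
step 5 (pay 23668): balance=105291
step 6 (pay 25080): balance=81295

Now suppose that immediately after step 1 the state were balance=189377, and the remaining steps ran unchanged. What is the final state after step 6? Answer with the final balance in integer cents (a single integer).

81305

state after step 1 := balance=189377
step 2 (pay 22182): balance=169145
step 3 (pay 20547): balance=150340
step 4 (pay 24233): balance=127655
step 5 (pay 23668): balance=105301
step 6 (pay 25080): balance=81305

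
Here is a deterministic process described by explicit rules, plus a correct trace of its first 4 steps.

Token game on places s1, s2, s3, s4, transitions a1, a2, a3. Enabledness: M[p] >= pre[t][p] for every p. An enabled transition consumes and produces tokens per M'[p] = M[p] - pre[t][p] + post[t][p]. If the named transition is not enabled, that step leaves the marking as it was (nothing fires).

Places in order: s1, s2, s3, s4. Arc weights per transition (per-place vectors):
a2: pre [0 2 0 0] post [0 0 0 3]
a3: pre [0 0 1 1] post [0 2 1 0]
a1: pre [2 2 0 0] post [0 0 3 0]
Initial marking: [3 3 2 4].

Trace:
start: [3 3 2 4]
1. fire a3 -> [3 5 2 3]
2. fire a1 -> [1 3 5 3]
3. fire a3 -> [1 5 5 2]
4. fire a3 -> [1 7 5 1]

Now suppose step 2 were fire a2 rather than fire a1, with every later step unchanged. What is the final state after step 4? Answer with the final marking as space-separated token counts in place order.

3 7 2 4

(re-executing from step 2 with the substitution; state before step 2: [3 5 2 3])
2. fire a2 -> [3 3 2 6]
3. fire a3 -> [3 5 2 5]
4. fire a3 -> [3 7 2 4]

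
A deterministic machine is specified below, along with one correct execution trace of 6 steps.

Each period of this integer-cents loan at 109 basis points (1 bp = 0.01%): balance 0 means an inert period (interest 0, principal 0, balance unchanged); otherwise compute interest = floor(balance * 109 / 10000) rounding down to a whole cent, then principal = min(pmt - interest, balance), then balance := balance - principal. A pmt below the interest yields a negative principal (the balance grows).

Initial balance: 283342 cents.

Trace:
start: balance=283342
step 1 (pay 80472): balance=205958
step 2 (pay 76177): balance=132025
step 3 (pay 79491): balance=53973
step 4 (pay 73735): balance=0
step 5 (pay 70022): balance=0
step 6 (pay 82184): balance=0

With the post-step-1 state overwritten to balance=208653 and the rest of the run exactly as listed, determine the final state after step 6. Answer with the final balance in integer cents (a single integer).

state after step 1 := balance=208653
step 2 (pay 76177): balance=134750
step 3 (pay 79491): balance=56727
step 4 (pay 73735): balance=0
step 5 (pay 70022): balance=0
step 6 (pay 82184): balance=0

0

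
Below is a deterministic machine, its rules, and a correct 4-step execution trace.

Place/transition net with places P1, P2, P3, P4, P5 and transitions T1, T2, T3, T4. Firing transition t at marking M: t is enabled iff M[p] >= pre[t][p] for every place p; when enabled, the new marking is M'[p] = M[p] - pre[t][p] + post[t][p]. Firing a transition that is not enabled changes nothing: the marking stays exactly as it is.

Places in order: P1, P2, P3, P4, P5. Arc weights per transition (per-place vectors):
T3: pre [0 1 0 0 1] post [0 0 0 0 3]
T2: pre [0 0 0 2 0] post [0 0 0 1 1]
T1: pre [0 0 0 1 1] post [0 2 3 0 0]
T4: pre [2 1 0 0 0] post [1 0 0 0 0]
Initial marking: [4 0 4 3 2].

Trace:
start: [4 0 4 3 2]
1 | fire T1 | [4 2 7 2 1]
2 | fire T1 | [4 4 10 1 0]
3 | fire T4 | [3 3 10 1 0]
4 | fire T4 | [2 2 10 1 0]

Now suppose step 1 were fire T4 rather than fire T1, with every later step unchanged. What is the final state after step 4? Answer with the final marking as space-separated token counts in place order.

(re-executing from step 1 with the substitution; state before step 1: [4 0 4 3 2])
1 | fire T4 | [4 0 4 3 2]
2 | fire T1 | [4 2 7 2 1]
3 | fire T4 | [3 1 7 2 1]
4 | fire T4 | [2 0 7 2 1]

2 0 7 2 1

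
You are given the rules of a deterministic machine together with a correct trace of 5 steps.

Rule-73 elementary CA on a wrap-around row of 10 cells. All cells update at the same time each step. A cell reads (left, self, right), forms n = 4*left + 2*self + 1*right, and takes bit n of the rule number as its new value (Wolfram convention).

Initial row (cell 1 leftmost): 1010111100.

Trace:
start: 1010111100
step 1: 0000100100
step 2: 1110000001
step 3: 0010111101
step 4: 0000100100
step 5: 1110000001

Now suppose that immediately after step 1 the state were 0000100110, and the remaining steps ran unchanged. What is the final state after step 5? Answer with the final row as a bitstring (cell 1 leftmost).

state after step 1 := 0000100110
step 2: 1110000110
step 3: 1010110110
step 4: 0000110110
step 5: 1110110110

1110110110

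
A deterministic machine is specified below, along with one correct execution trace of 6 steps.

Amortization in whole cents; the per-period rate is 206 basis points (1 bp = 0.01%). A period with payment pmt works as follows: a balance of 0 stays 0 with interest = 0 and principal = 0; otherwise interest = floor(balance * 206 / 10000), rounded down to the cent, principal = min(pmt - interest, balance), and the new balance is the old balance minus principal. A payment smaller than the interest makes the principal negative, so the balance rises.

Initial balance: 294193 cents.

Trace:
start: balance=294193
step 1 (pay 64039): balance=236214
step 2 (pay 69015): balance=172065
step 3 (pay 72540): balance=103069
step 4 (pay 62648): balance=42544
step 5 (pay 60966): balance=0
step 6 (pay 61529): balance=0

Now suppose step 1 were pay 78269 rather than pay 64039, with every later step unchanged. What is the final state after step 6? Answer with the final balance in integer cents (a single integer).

(re-executing from step 1 with the substitution; state before step 1: balance=294193)
step 1 (pay 78269): balance=221984
step 2 (pay 69015): balance=157541
step 3 (pay 72540): balance=88246
step 4 (pay 62648): balance=27415
step 5 (pay 60966): balance=0
step 6 (pay 61529): balance=0

0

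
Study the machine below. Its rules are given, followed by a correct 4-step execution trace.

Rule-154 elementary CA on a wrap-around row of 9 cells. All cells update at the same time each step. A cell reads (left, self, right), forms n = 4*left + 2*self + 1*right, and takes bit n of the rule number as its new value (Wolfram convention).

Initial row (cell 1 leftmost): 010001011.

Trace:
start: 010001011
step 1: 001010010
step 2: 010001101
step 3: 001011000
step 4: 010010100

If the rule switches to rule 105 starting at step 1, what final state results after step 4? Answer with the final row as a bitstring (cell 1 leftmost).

101010111

(re-executing steps 1..4 under rule 105; state before step 1: 010001011)
step 1: 100100111
step 2: 100000100
step 3: 001110000
step 4: 101010111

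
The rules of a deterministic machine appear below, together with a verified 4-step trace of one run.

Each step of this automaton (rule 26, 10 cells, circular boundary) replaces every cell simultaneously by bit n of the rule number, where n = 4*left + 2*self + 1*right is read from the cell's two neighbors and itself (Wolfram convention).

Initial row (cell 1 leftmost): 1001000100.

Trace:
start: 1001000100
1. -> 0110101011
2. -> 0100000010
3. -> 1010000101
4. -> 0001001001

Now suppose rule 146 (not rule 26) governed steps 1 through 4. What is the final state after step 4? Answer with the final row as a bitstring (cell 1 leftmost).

(re-executing steps 1..4 under rule 146; state before step 1: 1001000100)
1. -> 0110101011
2. -> 0000000000
3. -> 0000000000
4. -> 0000000000

0000000000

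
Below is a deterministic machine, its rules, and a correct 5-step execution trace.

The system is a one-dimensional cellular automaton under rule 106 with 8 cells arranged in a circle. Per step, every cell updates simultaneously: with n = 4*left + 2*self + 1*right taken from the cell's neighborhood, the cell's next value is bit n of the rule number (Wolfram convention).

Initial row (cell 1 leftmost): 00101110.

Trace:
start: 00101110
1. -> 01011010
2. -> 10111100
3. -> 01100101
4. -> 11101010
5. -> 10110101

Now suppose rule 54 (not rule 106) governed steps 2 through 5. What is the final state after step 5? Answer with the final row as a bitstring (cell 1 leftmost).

(re-executing steps 2..5 under rule 54; state before step 2: 01011010)
2. -> 11100111
3. -> 00011000
4. -> 00100100
5. -> 01111110

01111110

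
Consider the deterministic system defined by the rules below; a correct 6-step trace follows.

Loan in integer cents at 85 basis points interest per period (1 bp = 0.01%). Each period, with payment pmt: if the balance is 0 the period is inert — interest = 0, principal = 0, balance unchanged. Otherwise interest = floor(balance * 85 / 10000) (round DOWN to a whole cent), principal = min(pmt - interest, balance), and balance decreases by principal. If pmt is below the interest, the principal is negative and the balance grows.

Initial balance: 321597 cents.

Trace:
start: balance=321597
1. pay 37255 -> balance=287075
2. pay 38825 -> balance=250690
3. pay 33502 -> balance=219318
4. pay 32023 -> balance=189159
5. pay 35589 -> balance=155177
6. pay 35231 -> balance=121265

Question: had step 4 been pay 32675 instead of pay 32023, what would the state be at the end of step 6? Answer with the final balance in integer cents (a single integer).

120602

(re-executing from step 4 with the substitution; state before step 4: balance=219318)
4. pay 32675 -> balance=188507
5. pay 35589 -> balance=154520
6. pay 35231 -> balance=120602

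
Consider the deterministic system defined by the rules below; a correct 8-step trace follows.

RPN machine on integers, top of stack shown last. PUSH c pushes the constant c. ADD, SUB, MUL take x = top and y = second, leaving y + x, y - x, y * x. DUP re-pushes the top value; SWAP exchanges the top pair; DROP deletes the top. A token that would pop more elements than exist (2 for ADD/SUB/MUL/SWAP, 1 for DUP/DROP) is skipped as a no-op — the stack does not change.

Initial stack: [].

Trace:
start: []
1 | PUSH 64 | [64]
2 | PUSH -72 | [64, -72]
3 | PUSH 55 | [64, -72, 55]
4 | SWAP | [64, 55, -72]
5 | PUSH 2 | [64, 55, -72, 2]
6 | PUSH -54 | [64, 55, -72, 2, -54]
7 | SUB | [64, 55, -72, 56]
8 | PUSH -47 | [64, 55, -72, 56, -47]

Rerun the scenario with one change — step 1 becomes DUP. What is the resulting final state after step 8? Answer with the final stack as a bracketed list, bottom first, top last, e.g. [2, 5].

[55, -72, 56, -47]

(re-executing from step 1 with the substitution; state before step 1: [])
1 | DUP | []
2 | PUSH -72 | [-72]
3 | PUSH 55 | [-72, 55]
4 | SWAP | [55, -72]
5 | PUSH 2 | [55, -72, 2]
6 | PUSH -54 | [55, -72, 2, -54]
7 | SUB | [55, -72, 56]
8 | PUSH -47 | [55, -72, 56, -47]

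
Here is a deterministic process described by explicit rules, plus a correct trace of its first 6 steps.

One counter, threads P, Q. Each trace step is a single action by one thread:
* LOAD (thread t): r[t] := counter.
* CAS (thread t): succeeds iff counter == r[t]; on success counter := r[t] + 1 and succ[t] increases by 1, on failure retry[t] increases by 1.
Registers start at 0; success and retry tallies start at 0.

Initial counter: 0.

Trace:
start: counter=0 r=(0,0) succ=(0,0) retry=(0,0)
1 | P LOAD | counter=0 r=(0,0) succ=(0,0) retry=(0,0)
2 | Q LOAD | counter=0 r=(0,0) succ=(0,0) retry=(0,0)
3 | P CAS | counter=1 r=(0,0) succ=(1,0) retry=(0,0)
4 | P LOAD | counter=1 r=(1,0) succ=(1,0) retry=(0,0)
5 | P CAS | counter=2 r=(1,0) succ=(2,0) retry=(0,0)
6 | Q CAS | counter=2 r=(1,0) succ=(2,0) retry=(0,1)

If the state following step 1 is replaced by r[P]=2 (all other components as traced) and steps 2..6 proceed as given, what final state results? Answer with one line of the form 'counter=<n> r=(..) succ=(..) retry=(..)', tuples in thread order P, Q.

counter=1 r=(0,0) succ=(1,0) retry=(1,1)

state after step 1 := counter=0 r=(2,0) succ=(0,0) retry=(0,0)
2 | Q LOAD | counter=0 r=(2,0) succ=(0,0) retry=(0,0)
3 | P CAS | counter=0 r=(2,0) succ=(0,0) retry=(1,0)
4 | P LOAD | counter=0 r=(0,0) succ=(0,0) retry=(1,0)
5 | P CAS | counter=1 r=(0,0) succ=(1,0) retry=(1,0)
6 | Q CAS | counter=1 r=(0,0) succ=(1,0) retry=(1,1)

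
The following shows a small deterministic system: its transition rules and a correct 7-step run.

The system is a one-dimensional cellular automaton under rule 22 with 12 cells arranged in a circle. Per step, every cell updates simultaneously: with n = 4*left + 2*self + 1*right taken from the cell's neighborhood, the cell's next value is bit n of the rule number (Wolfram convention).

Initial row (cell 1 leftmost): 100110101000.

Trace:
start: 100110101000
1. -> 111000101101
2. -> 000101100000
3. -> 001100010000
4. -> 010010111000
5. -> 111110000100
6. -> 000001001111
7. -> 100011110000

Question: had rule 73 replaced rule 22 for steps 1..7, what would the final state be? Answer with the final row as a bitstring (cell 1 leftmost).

110110001000

(re-executing steps 1..7 under rule 73; state before step 1: 100110101000)
1. -> 000110000010
2. -> 110110111000
3. -> 110110101010
4. -> 110110000000
5. -> 110110111110
6. -> 110110100010
7. -> 110110001000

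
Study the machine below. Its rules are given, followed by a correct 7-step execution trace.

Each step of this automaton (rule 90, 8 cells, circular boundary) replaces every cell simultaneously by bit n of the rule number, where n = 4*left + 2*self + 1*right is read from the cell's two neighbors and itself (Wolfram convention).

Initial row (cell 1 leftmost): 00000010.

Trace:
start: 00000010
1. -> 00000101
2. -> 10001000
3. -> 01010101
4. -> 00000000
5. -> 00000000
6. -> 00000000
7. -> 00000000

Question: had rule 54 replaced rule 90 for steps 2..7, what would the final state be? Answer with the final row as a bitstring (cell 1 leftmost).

01010000

(re-executing steps 2..7 under rule 54; state before step 2: 00000101)
2. -> 10001111
3. -> 01010000
4. -> 11111000
5. -> 00000101
6. -> 10001111
7. -> 01010000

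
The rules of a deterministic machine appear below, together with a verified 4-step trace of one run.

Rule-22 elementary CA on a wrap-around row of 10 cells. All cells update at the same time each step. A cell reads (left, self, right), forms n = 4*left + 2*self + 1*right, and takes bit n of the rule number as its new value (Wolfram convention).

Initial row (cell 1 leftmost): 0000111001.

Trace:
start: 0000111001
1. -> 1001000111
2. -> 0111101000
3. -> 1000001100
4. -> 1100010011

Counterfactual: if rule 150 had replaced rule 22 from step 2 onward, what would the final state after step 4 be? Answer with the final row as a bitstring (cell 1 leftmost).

0100111100

(re-executing steps 2..4 under rule 150; state before step 2: 1001000111)
2. -> 0111101011
3. -> 0011001000
4. -> 0100111100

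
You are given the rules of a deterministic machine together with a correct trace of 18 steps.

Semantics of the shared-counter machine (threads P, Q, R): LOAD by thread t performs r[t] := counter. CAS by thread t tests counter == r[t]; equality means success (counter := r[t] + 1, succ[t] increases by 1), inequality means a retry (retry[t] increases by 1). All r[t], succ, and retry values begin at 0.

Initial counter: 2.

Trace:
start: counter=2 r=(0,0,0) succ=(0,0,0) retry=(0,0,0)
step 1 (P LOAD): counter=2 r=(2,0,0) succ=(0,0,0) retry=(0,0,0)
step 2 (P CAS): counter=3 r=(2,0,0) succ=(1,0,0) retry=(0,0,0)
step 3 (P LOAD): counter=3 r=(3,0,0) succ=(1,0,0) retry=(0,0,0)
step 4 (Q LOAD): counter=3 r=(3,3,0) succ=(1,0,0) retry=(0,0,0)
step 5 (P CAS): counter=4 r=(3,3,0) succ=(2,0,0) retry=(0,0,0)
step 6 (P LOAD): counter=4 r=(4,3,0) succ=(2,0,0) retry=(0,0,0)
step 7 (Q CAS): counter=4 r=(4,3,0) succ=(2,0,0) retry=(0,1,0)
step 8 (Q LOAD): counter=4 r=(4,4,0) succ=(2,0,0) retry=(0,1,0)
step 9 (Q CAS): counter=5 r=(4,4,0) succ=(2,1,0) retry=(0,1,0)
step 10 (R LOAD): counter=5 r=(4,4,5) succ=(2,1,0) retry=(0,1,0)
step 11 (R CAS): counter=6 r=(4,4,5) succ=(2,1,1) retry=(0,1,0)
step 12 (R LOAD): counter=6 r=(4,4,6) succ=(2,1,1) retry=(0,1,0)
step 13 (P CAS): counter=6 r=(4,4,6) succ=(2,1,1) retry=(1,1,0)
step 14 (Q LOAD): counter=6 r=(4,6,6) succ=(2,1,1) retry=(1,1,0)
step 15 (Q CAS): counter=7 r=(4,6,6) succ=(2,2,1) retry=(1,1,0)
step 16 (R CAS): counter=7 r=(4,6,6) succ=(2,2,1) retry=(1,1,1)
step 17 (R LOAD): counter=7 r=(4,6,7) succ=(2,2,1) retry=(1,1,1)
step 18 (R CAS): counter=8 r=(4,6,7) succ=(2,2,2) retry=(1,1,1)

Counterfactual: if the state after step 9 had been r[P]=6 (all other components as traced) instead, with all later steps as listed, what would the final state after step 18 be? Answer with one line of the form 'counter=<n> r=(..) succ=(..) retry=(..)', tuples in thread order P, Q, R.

state after step 9 := counter=5 r=(6,4,0) succ=(2,1,0) retry=(0,1,0)
step 10 (R LOAD): counter=5 r=(6,4,5) succ=(2,1,0) retry=(0,1,0)
step 11 (R CAS): counter=6 r=(6,4,5) succ=(2,1,1) retry=(0,1,0)
step 12 (R LOAD): counter=6 r=(6,4,6) succ=(2,1,1) retry=(0,1,0)
step 13 (P CAS): counter=7 r=(6,4,6) succ=(3,1,1) retry=(0,1,0)
step 14 (Q LOAD): counter=7 r=(6,7,6) succ=(3,1,1) retry=(0,1,0)
step 15 (Q CAS): counter=8 r=(6,7,6) succ=(3,2,1) retry=(0,1,0)
step 16 (R CAS): counter=8 r=(6,7,6) succ=(3,2,1) retry=(0,1,1)
step 17 (R LOAD): counter=8 r=(6,7,8) succ=(3,2,1) retry=(0,1,1)
step 18 (R CAS): counter=9 r=(6,7,8) succ=(3,2,2) retry=(0,1,1)

counter=9 r=(6,7,8) succ=(3,2,2) retry=(0,1,1)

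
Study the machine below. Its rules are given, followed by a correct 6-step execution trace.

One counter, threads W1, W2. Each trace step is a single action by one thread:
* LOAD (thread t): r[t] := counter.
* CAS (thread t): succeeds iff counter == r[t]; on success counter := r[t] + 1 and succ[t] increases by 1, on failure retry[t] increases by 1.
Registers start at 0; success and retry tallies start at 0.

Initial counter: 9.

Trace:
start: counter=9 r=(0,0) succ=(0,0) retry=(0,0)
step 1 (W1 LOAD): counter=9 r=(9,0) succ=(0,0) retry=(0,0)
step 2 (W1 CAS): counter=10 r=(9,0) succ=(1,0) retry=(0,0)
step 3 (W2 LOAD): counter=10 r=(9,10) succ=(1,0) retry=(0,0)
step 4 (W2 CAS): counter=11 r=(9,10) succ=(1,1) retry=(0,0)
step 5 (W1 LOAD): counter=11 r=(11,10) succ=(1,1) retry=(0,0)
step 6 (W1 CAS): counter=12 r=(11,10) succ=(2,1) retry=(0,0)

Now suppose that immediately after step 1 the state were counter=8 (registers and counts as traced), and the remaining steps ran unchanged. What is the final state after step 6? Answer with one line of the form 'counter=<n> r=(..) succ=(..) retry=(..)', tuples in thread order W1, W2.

counter=10 r=(9,8) succ=(1,1) retry=(1,0)

state after step 1 := counter=8 r=(9,0) succ=(0,0) retry=(0,0)
step 2 (W1 CAS): counter=8 r=(9,0) succ=(0,0) retry=(1,0)
step 3 (W2 LOAD): counter=8 r=(9,8) succ=(0,0) retry=(1,0)
step 4 (W2 CAS): counter=9 r=(9,8) succ=(0,1) retry=(1,0)
step 5 (W1 LOAD): counter=9 r=(9,8) succ=(0,1) retry=(1,0)
step 6 (W1 CAS): counter=10 r=(9,8) succ=(1,1) retry=(1,0)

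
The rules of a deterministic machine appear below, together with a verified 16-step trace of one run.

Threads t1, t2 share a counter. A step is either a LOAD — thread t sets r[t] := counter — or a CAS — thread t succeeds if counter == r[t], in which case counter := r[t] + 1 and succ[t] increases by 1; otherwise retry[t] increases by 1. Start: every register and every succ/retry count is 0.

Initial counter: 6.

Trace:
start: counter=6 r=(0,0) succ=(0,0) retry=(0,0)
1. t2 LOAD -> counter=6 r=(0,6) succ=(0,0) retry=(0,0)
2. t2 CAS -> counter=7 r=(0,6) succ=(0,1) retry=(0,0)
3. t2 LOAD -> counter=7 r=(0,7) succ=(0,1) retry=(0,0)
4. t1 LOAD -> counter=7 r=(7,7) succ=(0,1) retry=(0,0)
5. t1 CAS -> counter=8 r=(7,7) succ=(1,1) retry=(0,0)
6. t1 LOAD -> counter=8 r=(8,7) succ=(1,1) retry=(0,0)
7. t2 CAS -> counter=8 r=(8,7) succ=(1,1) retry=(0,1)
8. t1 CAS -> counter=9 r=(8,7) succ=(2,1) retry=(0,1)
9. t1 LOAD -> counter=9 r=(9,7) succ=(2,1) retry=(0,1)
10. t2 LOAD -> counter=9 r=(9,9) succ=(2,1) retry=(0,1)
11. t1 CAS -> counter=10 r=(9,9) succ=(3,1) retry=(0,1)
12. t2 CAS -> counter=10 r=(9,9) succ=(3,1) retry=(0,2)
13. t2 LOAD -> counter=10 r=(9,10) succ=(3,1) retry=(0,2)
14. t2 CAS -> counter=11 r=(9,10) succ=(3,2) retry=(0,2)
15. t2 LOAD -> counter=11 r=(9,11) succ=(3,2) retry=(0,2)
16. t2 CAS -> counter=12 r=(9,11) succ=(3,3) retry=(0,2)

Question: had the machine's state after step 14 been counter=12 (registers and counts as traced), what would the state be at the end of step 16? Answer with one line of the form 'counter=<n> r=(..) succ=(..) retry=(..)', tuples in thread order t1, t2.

counter=13 r=(9,12) succ=(3,3) retry=(0,2)

state after step 14 := counter=12 r=(9,10) succ=(3,2) retry=(0,2)
15. t2 LOAD -> counter=12 r=(9,12) succ=(3,2) retry=(0,2)
16. t2 CAS -> counter=13 r=(9,12) succ=(3,3) retry=(0,2)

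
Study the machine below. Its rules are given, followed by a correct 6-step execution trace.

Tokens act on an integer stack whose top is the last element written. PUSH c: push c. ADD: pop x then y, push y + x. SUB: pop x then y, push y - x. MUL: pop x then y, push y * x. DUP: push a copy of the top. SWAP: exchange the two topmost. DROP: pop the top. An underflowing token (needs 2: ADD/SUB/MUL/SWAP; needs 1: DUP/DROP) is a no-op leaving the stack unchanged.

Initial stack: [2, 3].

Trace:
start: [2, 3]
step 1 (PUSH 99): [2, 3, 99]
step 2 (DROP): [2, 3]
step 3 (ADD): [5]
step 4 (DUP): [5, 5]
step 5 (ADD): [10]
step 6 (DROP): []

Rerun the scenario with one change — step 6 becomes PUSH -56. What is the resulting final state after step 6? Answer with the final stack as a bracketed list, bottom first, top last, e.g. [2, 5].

(re-executing from step 6 with the substitution; state before step 6: [10])
step 6 (PUSH -56): [10, -56]

[10, -56]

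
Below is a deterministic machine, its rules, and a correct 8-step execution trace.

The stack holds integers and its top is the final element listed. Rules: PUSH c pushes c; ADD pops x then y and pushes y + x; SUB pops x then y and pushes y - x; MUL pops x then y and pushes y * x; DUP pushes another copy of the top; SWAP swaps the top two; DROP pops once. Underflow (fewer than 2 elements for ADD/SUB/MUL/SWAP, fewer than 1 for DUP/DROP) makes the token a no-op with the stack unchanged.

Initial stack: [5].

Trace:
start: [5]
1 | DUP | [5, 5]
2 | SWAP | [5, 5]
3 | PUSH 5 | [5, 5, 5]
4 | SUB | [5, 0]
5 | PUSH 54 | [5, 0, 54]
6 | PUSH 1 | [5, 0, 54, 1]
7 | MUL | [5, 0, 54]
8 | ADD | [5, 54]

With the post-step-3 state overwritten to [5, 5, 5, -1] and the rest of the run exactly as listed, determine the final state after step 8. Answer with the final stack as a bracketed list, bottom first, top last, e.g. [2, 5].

state after step 3 := [5, 5, 5, -1]
4 | SUB | [5, 5, 6]
5 | PUSH 54 | [5, 5, 6, 54]
6 | PUSH 1 | [5, 5, 6, 54, 1]
7 | MUL | [5, 5, 6, 54]
8 | ADD | [5, 5, 60]

[5, 5, 60]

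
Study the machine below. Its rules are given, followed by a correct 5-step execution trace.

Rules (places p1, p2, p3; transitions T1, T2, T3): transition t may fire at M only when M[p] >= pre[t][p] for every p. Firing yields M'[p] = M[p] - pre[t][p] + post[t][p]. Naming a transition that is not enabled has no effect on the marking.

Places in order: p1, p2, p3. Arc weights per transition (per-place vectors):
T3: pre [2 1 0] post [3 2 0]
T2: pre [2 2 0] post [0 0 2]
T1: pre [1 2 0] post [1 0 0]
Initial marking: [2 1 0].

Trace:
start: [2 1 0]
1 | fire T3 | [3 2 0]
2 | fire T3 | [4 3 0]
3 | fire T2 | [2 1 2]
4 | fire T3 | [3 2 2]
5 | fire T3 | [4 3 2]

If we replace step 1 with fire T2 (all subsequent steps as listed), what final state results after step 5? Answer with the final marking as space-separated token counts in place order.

1 0 2

(re-executing from step 1 with the substitution; state before step 1: [2 1 0])
1 | fire T2 | [2 1 0]
2 | fire T3 | [3 2 0]
3 | fire T2 | [1 0 2]
4 | fire T3 | [1 0 2]
5 | fire T3 | [1 0 2]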